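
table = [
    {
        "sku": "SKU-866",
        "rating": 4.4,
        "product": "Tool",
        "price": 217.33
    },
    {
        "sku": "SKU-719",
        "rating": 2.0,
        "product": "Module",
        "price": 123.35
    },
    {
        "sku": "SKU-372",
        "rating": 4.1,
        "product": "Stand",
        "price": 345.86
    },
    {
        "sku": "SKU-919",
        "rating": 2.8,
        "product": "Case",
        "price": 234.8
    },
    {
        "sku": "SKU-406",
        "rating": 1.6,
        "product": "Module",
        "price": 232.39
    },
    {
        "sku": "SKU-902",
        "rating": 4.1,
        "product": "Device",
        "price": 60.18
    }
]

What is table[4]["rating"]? 1.6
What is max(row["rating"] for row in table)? 4.4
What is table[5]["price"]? 60.18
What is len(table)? 6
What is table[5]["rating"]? 4.1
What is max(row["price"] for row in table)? 345.86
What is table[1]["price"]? 123.35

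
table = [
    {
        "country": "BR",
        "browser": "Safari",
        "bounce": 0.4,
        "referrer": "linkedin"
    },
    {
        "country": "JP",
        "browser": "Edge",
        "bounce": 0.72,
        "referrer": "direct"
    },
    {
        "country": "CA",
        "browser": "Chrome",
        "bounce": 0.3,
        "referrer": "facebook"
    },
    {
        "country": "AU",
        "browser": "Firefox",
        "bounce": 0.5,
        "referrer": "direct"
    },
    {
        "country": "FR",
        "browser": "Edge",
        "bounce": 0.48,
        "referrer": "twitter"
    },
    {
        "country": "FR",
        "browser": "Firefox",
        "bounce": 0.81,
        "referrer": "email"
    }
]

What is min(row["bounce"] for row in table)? 0.3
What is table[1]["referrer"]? "direct"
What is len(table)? 6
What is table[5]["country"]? "FR"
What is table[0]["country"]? "BR"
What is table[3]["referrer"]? "direct"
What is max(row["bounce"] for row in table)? 0.81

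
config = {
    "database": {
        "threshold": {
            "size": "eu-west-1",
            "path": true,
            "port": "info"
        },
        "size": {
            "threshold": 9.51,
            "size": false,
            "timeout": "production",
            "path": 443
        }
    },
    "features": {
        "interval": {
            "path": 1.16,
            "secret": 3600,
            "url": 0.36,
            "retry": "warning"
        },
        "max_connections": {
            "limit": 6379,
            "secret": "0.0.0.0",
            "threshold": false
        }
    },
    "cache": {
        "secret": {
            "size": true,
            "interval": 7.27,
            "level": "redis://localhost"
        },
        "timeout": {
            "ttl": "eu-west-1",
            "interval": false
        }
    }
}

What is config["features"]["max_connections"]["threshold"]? False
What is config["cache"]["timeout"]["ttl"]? "eu-west-1"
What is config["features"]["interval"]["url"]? 0.36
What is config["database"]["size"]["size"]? False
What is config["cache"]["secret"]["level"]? "redis://localhost"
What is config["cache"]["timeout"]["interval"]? False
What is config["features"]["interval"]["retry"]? "warning"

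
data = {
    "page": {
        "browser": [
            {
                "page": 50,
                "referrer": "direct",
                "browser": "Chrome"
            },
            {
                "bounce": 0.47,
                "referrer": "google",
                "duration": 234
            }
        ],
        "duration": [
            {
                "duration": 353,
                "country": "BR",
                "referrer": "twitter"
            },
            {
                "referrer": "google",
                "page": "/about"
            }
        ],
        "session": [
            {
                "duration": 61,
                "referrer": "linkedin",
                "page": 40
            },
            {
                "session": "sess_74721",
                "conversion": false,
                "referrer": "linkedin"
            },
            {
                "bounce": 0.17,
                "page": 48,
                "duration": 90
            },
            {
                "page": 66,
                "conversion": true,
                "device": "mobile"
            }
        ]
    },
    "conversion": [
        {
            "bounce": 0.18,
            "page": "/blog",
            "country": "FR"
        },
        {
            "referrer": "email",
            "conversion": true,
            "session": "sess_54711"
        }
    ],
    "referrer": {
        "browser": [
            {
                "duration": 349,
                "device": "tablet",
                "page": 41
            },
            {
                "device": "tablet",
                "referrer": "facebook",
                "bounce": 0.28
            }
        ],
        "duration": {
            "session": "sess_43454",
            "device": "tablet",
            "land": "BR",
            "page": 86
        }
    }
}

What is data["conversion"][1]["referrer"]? "email"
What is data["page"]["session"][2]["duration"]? 90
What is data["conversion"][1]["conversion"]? True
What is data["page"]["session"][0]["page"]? 40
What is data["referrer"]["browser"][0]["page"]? 41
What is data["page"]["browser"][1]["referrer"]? "google"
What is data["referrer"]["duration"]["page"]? 86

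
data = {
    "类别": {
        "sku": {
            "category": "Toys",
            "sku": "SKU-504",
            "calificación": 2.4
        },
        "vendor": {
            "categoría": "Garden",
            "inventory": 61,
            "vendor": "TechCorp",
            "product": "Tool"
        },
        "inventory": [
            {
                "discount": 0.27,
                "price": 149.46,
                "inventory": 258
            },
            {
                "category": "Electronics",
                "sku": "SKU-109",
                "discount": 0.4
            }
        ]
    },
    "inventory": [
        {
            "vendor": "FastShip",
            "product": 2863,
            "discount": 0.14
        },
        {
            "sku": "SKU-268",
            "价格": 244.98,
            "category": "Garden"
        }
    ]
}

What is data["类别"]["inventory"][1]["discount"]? 0.4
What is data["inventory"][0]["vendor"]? "FastShip"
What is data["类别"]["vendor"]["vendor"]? "TechCorp"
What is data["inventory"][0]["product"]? 2863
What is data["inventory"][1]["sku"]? "SKU-268"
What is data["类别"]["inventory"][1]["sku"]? "SKU-109"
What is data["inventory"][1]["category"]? "Garden"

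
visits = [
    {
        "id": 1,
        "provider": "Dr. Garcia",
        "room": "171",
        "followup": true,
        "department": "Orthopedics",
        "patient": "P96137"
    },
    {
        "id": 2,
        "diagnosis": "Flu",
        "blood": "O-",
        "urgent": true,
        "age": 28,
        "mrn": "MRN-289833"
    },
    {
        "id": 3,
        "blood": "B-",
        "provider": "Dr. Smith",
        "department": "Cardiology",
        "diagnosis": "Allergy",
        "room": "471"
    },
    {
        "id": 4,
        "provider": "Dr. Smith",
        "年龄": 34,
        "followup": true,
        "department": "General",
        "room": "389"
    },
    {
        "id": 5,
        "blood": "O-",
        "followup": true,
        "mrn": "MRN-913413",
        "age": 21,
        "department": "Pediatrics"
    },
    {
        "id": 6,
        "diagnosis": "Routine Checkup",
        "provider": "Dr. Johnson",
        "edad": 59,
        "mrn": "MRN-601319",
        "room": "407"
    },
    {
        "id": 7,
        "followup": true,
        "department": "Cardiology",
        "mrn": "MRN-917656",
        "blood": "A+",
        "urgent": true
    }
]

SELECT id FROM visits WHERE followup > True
[]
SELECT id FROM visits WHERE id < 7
[1, 2, 3, 4, 5, 6]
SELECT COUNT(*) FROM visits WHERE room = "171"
1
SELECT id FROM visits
[1, 2, 3, 4, 5, 6, 7]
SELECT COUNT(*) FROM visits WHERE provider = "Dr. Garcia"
1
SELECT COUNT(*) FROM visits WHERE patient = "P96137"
1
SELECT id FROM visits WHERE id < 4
[1, 2, 3]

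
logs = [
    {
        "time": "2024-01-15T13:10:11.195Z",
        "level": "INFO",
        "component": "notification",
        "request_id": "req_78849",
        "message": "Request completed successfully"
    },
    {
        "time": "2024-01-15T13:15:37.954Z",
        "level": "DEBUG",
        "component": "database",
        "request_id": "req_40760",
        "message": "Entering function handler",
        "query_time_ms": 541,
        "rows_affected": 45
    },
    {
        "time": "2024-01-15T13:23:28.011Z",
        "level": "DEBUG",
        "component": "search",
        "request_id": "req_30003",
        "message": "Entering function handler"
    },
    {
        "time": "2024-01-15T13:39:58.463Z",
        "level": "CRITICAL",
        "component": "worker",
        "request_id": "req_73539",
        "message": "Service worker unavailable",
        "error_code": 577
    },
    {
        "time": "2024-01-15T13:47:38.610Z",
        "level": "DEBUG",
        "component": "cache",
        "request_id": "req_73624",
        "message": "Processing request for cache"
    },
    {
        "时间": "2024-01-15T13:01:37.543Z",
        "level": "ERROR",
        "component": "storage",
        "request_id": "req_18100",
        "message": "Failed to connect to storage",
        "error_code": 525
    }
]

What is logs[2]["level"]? "DEBUG"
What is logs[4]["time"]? "2024-01-15T13:47:38.610Z"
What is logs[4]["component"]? "cache"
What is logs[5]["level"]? "ERROR"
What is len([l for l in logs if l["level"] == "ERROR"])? 1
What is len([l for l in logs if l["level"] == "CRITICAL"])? 1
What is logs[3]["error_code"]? 577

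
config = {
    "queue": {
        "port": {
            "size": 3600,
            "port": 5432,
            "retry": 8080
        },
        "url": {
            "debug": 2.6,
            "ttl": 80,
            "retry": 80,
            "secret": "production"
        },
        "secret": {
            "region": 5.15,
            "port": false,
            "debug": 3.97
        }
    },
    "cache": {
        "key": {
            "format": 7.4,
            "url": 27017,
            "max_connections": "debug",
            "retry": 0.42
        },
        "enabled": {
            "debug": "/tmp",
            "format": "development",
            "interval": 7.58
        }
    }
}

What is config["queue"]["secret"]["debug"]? 3.97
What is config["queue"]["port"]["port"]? 5432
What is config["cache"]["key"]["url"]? 27017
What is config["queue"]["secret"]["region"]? 5.15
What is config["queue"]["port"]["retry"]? 8080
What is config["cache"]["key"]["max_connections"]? "debug"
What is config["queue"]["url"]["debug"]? 2.6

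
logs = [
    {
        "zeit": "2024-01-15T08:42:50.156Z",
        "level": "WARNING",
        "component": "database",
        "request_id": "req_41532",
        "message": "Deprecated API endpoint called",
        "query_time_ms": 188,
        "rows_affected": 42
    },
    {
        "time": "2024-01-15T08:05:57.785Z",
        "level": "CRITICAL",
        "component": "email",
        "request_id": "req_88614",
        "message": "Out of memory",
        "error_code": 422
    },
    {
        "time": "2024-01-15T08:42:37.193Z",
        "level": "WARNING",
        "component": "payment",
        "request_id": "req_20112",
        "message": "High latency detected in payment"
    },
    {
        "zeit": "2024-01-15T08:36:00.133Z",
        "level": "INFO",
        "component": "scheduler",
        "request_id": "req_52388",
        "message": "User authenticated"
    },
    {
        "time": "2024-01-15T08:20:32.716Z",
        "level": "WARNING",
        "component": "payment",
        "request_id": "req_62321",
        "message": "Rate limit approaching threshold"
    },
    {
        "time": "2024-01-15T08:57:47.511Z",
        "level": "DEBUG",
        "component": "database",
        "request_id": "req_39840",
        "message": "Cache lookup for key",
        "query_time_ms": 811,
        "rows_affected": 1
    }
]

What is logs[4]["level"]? "WARNING"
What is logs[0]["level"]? "WARNING"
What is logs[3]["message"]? "User authenticated"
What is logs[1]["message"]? "Out of memory"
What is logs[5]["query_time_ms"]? 811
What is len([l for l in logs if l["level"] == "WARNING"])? 3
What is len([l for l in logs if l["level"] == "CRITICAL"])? 1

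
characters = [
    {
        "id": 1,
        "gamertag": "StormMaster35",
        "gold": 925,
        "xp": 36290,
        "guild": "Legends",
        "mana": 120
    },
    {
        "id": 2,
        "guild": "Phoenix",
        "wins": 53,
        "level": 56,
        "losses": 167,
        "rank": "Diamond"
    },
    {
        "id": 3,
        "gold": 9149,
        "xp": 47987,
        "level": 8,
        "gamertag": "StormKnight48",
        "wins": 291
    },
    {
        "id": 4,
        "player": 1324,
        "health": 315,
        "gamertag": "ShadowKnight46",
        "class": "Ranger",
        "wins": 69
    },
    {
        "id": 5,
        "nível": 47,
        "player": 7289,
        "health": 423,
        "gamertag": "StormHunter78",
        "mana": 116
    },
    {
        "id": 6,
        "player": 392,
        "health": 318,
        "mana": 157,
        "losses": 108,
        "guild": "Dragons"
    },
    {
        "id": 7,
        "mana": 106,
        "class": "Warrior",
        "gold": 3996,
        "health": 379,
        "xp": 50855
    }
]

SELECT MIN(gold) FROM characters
925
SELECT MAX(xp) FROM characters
50855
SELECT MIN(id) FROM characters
1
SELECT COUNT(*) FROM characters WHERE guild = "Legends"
1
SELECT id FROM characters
[1, 2, 3, 4, 5, 6, 7]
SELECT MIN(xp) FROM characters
36290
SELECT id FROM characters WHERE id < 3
[1, 2]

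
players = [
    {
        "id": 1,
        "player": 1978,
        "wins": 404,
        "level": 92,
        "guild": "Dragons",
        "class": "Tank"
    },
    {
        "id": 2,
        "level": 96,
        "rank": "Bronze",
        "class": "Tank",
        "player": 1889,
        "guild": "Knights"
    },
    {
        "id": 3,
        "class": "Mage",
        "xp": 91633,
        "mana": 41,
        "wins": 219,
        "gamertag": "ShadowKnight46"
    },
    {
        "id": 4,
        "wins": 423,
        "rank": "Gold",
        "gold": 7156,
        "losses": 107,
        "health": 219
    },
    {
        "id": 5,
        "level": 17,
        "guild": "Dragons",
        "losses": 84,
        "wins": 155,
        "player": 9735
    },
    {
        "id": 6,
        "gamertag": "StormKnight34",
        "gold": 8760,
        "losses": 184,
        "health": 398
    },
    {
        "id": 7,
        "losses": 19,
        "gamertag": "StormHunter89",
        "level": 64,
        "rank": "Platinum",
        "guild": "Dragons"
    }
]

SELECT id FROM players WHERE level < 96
[1, 5, 7]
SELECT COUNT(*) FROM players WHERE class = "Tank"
2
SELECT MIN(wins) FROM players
155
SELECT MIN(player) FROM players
1889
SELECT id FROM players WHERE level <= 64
[5, 7]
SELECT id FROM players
[1, 2, 3, 4, 5, 6, 7]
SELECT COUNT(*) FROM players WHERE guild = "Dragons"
3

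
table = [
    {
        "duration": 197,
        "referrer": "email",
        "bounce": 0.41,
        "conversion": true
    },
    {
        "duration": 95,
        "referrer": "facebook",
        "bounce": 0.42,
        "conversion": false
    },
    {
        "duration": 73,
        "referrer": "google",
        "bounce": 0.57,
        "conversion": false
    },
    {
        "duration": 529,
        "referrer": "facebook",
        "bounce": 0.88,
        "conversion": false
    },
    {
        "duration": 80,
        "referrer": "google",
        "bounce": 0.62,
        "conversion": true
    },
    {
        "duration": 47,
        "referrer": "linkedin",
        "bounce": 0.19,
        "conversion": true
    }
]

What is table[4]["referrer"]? "google"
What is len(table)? 6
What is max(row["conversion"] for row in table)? True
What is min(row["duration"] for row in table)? 47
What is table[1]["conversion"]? False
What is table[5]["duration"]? 47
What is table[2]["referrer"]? "google"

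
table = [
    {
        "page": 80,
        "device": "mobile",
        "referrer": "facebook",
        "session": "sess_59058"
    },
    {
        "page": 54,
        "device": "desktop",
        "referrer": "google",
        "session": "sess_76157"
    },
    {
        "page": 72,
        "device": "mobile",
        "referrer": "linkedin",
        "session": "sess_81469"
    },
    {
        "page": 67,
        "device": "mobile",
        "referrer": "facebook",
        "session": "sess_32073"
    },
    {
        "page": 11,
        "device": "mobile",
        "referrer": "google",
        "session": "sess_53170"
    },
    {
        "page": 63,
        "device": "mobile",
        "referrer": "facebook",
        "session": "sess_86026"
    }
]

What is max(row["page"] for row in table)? 80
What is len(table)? 6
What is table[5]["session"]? "sess_86026"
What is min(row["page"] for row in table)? 11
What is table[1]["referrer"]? "google"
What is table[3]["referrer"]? "facebook"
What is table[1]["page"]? 54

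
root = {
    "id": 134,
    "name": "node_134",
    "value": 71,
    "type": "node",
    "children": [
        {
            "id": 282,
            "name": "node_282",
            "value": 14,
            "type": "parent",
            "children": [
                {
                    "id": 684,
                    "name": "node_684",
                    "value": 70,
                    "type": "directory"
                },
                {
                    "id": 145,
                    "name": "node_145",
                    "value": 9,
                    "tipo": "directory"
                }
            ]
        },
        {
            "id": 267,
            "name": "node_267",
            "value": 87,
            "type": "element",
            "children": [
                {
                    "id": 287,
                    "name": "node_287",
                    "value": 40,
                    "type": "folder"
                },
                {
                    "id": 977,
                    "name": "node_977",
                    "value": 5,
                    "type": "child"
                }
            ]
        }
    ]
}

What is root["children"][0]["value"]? 14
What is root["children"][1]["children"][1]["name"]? "node_977"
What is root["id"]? 134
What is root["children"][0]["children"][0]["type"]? "directory"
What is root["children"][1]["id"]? 267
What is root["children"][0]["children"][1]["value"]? 9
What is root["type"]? "node"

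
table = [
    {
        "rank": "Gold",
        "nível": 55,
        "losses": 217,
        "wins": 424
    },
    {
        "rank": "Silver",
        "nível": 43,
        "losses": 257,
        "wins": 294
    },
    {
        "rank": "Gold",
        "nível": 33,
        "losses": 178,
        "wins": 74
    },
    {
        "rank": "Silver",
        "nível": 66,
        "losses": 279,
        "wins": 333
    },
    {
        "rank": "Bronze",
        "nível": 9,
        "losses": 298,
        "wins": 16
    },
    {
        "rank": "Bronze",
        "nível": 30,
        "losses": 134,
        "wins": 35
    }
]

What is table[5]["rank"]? "Bronze"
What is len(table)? 6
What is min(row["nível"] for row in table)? 9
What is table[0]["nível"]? 55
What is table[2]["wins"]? 74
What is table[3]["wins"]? 333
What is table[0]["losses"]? 217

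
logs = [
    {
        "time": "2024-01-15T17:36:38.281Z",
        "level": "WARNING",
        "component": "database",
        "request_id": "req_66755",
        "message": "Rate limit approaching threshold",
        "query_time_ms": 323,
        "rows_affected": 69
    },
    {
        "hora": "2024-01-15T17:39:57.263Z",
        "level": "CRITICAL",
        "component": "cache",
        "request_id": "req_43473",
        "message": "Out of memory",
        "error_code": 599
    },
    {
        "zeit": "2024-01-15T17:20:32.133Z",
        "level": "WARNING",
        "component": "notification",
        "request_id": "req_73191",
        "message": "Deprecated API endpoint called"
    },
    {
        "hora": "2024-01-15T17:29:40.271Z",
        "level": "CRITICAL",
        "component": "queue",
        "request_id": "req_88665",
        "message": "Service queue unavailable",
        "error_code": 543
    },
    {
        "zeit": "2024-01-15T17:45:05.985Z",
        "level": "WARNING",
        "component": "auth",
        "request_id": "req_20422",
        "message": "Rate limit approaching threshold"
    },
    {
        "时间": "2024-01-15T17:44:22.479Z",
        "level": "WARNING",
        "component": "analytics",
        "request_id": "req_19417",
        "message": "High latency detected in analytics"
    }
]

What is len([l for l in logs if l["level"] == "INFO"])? 0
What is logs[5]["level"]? "WARNING"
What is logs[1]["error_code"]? 599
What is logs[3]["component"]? "queue"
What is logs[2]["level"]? "WARNING"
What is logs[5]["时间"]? "2024-01-15T17:44:22.479Z"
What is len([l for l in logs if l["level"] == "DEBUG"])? 0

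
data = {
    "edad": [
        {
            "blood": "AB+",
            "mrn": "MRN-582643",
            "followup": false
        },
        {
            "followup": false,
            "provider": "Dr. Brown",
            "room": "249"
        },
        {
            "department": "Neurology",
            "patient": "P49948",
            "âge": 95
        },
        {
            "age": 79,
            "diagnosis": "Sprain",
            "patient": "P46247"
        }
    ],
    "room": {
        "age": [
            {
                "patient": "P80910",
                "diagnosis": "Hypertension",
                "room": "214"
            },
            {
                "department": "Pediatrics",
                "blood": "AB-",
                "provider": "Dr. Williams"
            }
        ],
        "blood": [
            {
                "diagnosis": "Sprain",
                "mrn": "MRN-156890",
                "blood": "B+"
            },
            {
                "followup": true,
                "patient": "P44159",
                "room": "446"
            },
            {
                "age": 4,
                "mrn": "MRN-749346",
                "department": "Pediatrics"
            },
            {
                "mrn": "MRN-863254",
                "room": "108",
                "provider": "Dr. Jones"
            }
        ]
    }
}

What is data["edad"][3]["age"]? 79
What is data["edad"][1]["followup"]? False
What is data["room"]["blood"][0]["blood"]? "B+"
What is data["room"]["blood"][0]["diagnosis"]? "Sprain"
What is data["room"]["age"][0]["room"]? "214"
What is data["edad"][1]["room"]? "249"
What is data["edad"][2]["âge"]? 95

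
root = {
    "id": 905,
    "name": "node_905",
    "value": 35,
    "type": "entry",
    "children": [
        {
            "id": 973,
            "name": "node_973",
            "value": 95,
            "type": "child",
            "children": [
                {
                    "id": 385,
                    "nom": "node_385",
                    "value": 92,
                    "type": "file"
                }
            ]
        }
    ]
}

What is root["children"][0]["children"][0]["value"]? 92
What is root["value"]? 35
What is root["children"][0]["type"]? "child"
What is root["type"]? "entry"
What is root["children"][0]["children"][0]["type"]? "file"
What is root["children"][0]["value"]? 95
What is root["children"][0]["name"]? "node_973"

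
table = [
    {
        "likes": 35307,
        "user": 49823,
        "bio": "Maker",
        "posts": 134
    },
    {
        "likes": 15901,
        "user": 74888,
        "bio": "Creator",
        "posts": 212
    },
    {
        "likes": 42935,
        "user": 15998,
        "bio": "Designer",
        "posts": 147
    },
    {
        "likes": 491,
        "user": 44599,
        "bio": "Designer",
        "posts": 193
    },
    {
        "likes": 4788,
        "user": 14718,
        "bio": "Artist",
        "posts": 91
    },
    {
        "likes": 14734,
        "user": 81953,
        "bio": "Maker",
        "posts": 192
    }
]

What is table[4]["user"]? 14718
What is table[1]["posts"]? 212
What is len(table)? 6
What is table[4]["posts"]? 91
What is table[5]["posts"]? 192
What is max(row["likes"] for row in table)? 42935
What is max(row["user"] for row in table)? 81953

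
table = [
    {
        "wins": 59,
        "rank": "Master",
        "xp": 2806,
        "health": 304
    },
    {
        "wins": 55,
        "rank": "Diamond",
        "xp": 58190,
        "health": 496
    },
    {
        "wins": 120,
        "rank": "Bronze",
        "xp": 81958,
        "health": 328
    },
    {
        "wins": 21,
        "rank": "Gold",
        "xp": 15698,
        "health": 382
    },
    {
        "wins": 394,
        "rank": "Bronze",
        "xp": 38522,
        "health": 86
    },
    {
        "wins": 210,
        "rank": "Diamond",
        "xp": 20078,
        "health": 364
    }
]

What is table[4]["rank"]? "Bronze"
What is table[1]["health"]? 496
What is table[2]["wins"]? 120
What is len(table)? 6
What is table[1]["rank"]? "Diamond"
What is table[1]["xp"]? 58190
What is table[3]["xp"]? 15698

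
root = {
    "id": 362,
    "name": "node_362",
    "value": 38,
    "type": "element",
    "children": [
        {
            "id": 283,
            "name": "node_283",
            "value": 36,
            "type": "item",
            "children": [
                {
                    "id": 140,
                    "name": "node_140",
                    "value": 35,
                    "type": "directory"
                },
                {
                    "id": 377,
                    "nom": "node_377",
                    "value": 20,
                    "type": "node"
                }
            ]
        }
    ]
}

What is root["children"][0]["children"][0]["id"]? 140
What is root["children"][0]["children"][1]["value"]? 20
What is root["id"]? 362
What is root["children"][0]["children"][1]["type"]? "node"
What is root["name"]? "node_362"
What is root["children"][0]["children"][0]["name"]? "node_140"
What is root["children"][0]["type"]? "item"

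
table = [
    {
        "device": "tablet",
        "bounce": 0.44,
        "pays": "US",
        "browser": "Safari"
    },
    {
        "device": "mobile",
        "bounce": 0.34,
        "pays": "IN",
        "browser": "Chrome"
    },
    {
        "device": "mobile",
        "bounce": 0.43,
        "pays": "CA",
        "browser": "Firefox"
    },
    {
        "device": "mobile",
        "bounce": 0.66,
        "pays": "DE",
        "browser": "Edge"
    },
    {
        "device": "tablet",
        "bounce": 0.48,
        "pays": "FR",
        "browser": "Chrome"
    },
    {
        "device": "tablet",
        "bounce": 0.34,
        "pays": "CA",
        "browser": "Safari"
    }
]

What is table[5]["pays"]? "CA"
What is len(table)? 6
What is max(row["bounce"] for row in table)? 0.66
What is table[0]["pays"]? "US"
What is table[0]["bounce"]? 0.44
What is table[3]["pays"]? "DE"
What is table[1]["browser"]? "Chrome"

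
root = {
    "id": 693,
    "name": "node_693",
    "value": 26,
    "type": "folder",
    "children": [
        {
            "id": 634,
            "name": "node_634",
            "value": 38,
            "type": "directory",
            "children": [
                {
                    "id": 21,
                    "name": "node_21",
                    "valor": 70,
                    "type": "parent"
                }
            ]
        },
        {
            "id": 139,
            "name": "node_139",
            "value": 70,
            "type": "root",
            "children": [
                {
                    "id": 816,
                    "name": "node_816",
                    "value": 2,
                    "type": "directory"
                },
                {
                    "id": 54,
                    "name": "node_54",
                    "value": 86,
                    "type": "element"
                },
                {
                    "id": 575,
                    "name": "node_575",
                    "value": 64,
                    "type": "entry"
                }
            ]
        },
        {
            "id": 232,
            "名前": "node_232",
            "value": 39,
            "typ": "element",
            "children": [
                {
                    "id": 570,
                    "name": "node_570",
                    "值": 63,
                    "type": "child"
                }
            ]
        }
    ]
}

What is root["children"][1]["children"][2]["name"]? "node_575"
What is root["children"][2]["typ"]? "element"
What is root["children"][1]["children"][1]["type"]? "element"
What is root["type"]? "folder"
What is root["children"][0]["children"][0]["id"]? 21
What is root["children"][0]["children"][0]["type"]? "parent"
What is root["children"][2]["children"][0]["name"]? "node_570"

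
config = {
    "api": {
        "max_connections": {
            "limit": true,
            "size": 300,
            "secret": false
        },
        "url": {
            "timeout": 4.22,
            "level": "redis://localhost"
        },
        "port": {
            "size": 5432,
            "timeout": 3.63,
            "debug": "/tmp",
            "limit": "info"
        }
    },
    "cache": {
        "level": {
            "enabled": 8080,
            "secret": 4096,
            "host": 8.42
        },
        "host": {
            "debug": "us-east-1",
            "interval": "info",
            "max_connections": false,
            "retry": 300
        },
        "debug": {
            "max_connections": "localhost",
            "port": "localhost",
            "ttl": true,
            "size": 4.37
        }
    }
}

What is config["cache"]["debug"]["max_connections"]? "localhost"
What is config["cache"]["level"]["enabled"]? 8080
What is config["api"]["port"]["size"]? 5432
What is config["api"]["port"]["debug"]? "/tmp"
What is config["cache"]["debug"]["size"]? 4.37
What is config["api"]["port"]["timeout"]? 3.63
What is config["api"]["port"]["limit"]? "info"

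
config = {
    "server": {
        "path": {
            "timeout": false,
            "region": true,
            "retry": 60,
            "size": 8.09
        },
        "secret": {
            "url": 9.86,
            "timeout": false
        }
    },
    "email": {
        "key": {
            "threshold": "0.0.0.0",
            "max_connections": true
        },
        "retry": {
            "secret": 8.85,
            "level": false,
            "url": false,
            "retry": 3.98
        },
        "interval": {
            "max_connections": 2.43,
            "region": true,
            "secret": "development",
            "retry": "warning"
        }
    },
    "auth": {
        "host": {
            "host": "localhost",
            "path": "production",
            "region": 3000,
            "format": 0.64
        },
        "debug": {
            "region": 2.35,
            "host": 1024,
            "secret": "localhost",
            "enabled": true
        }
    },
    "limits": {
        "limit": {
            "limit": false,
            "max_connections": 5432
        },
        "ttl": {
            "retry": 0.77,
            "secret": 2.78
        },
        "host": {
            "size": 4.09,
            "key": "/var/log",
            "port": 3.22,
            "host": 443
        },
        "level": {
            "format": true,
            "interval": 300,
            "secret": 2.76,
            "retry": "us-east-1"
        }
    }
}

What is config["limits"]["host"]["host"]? 443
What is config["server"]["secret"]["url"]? 9.86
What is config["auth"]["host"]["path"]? "production"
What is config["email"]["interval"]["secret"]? "development"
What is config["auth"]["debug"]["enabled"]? True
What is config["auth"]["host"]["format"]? 0.64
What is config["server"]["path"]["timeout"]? False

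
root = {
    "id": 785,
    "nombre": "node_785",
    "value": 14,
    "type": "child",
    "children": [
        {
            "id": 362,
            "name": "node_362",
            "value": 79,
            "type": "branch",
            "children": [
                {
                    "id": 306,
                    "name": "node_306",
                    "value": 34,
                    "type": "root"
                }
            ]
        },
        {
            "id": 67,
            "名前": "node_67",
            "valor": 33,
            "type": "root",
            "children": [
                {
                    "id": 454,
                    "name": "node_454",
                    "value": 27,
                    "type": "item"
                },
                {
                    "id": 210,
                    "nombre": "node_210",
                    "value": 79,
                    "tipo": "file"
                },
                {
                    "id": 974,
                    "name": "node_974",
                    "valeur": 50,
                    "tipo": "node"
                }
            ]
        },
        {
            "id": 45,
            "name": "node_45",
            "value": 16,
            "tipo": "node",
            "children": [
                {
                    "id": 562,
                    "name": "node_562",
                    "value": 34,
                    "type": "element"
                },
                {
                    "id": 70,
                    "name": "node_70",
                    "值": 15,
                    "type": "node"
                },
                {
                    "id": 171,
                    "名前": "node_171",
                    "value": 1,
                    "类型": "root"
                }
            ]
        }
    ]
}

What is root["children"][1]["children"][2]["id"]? 974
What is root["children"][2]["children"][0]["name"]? "node_562"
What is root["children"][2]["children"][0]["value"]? 34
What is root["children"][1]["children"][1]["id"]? 210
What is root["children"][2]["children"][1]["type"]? "node"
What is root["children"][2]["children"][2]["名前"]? "node_171"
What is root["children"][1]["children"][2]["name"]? "node_974"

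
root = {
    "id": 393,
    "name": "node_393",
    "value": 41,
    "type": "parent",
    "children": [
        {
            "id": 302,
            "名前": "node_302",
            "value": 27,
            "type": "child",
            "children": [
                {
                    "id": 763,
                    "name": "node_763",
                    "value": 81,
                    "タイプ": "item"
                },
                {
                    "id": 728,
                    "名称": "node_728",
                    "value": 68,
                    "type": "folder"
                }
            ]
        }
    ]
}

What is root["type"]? "parent"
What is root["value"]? 41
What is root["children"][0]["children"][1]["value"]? 68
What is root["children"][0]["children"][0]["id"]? 763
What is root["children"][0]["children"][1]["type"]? "folder"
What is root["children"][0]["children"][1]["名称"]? "node_728"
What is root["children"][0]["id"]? 302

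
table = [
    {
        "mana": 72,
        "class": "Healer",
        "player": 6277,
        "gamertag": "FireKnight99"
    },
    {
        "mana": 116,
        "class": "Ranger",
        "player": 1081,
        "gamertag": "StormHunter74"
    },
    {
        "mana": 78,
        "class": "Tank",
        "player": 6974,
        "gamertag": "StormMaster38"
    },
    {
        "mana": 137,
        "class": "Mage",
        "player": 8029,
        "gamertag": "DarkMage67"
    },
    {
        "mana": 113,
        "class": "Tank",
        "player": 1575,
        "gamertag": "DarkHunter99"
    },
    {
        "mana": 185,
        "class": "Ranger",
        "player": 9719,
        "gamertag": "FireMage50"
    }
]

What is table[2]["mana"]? 78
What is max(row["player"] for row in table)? 9719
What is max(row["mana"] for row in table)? 185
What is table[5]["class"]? "Ranger"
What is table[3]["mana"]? 137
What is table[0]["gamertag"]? "FireKnight99"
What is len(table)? 6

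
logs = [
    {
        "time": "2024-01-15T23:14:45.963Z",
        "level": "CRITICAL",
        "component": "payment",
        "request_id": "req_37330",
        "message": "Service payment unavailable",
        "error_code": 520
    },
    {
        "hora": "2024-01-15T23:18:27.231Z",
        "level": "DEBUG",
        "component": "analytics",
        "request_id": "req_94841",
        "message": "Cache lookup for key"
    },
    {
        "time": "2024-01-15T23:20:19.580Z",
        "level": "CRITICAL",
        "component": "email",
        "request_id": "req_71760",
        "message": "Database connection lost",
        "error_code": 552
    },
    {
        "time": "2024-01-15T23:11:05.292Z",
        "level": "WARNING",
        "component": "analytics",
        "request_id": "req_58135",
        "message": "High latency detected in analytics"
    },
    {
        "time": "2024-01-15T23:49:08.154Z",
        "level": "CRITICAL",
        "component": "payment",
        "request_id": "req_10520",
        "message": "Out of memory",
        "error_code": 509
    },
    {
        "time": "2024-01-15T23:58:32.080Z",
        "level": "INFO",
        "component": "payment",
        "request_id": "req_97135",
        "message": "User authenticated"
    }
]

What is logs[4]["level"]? "CRITICAL"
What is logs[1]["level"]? "DEBUG"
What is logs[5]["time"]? "2024-01-15T23:58:32.080Z"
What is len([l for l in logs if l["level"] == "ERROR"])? 0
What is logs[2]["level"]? "CRITICAL"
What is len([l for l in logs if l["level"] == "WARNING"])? 1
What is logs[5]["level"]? "INFO"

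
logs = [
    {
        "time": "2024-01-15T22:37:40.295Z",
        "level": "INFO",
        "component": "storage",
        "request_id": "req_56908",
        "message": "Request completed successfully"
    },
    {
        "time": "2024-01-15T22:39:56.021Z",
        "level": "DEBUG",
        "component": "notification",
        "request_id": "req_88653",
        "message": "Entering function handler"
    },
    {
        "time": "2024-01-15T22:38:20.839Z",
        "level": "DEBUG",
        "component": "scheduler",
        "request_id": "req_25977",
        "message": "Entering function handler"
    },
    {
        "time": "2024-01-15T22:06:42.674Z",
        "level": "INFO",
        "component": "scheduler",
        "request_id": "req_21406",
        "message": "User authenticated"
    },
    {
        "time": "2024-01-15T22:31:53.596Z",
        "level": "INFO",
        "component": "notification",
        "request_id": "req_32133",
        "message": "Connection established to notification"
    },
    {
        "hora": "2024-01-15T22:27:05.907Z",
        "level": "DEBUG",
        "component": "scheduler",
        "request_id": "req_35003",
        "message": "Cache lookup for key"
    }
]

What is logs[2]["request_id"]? "req_25977"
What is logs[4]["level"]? "INFO"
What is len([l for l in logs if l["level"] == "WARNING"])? 0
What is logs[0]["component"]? "storage"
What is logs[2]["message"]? "Entering function handler"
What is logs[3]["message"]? "User authenticated"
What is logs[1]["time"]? "2024-01-15T22:39:56.021Z"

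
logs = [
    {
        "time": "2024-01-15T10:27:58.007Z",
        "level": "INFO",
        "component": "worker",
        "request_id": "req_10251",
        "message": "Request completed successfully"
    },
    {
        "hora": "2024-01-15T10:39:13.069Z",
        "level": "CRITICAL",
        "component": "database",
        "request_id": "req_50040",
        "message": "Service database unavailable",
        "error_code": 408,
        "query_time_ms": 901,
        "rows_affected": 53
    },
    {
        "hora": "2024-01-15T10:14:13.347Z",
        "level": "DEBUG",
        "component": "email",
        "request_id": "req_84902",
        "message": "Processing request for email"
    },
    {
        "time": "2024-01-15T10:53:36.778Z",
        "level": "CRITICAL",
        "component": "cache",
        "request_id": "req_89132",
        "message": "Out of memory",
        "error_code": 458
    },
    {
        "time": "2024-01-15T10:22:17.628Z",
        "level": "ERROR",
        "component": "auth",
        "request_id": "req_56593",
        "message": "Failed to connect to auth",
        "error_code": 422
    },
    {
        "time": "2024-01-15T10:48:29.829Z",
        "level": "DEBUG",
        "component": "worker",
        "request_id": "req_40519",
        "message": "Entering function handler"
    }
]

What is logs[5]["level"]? "DEBUG"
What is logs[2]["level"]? "DEBUG"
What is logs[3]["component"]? "cache"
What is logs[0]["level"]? "INFO"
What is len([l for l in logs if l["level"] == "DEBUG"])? 2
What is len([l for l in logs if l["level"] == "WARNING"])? 0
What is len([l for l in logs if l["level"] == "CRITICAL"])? 2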